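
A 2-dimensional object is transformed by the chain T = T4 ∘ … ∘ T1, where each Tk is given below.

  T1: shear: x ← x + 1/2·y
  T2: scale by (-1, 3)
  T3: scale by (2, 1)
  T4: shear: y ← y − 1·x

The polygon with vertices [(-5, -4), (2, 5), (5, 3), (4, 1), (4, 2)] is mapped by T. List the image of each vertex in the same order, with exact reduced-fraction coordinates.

image vertices: (14, -26), (-9, 24), (-13, 22), (-9, 12), (-10, 16)

T1 shear: x ← x + 1/2·y: (-5, -4) → (-7, -4); (2, 5) → (9/2, 5); (5, 3) → (13/2, 3); (4, 1) → (9/2, 1); (4, 2) → (5, 2)
T2 scale by (-1, 3): (-7, -4) → (7, -12); (9/2, 5) → (-9/2, 15); (13/2, 3) → (-13/2, 9); (9/2, 1) → (-9/2, 3); (5, 2) → (-5, 6)
T3 scale by (2, 1): (7, -12) → (14, -12); (-9/2, 15) → (-9, 15); (-13/2, 9) → (-13, 9); (-9/2, 3) → (-9, 3); (-5, 6) → (-10, 6)
T4 shear: y ← y − 1·x: (14, -12) → (14, -26); (-9, 15) → (-9, 24); (-13, 9) → (-13, 22); (-9, 3) → (-9, 12); (-10, 6) → (-10, 16)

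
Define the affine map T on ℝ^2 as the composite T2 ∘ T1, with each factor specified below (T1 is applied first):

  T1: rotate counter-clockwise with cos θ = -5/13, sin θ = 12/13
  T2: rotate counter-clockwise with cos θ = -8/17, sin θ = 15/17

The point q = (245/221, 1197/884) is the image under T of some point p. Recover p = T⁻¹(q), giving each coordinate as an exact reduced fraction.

T1 = [-5/13 -12/13 0; 12/13 -5/13 0; 0 0 1]
T2·T1 = [-140/221 171/221 0; -171/221 -140/221 0; 0 0 1]
det M = 1; M⁻¹ = [-140/221 -171/221 0; 171/221 -140/221 0; 0 0 1]
M⁻¹ · (245/221, 1197/884)ᵀ = (-7/4, 0)ᵀ

p = (-7/4, 0)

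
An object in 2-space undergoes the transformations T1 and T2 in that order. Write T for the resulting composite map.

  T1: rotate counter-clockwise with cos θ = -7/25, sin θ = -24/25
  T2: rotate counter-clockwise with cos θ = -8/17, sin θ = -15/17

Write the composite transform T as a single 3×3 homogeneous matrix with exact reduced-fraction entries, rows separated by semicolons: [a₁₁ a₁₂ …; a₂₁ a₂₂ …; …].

T1 = [-7/25 24/25 0; -24/25 -7/25 0; 0 0 1]
T2·T1 = [-304/425 -297/425 0; 297/425 -304/425 0; 0 0 1]

T = [-304/425 -297/425 0; 297/425 -304/425 0; 0 0 1]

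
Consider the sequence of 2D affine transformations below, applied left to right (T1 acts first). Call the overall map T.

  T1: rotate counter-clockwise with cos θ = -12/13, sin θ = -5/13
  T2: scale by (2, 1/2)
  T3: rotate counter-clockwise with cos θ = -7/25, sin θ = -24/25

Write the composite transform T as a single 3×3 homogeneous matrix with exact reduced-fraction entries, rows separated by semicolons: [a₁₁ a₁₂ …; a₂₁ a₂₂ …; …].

T = [108/325 -214/325 0; 1187/650 -198/325 0; 0 0 1]

T1 = [-12/13 5/13 0; -5/13 -12/13 0; 0 0 1]
T2·T1 = [-24/13 10/13 0; -5/26 -6/13 0; 0 0 1]
T3·…·T1 = [108/325 -214/325 0; 1187/650 -198/325 0; 0 0 1]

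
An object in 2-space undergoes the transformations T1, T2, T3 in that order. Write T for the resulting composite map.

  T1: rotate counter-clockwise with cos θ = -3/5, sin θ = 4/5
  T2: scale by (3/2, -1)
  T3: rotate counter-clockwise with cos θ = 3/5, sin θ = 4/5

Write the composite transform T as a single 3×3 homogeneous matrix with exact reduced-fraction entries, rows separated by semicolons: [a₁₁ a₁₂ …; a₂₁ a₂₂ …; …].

T = [1/10 -6/5 0; -6/5 -3/5 0; 0 0 1]

T1 = [-3/5 -4/5 0; 4/5 -3/5 0; 0 0 1]
T2·T1 = [-9/10 -6/5 0; -4/5 3/5 0; 0 0 1]
T3·…·T1 = [1/10 -6/5 0; -6/5 -3/5 0; 0 0 1]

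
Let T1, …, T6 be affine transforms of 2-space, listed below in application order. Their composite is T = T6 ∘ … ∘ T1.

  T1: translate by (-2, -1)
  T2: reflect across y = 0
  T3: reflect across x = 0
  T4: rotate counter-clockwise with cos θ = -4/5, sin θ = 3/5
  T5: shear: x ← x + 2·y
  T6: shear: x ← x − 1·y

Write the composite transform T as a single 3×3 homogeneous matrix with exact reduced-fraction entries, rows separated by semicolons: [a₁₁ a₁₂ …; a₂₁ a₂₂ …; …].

T1 = [1 0 -2; 0 1 -1; 0 0 1]
T2·T1 = [1 0 -2; 0 -1 1; 0 0 1]
T3·…·T1 = [-1 0 2; 0 -1 1; 0 0 1]
T4·…·T1 = [4/5 3/5 -11/5; -3/5 4/5 2/5; 0 0 1]
T5·…·T1 = [-2/5 11/5 -7/5; -3/5 4/5 2/5; 0 0 1]
T6·…·T1 = [1/5 7/5 -9/5; -3/5 4/5 2/5; 0 0 1]

T = [1/5 7/5 -9/5; -3/5 4/5 2/5; 0 0 1]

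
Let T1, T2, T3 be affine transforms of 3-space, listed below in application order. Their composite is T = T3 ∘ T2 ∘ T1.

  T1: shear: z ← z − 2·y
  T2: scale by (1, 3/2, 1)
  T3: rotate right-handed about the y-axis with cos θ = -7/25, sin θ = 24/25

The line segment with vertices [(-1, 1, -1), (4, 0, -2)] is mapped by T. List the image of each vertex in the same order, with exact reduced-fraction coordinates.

T1 shear: z ← z − 2·y: (-1, 1, -1) → (-1, 1, -3); (4, 0, -2) → (4, 0, -2)
T2 scale by (1, 3/2, 1): (-1, 1, -3) → (-1, 3/2, -3); (4, 0, -2) → (4, 0, -2)
T3 rotate right-handed about the y-axis with cos θ = -7/25, sin θ = 24/25: (-1, 3/2, -3) → (-13/5, 3/2, 9/5); (4, 0, -2) → (-76/25, 0, -82/25)

image vertices: (-13/5, 3/2, 9/5), (-76/25, 0, -82/25)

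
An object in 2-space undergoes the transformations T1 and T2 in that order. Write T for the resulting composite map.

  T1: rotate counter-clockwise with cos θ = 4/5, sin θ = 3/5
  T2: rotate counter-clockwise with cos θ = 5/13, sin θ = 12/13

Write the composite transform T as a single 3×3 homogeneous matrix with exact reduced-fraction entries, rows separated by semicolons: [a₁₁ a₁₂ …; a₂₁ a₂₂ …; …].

T1 = [4/5 -3/5 0; 3/5 4/5 0; 0 0 1]
T2·T1 = [-16/65 -63/65 0; 63/65 -16/65 0; 0 0 1]

T = [-16/65 -63/65 0; 63/65 -16/65 0; 0 0 1]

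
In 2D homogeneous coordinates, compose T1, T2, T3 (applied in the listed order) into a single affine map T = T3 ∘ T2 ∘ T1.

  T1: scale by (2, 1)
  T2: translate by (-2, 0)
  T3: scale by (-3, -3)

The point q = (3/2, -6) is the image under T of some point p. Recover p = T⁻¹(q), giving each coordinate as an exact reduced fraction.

p = (3/4, 2)

T1 = [2 0 0; 0 1 0; 0 0 1]
T2·T1 = [2 0 -2; 0 1 0; 0 0 1]
T3·…·T1 = [-6 0 6; 0 -3 0; 0 0 1]
det M = 18; M⁻¹ = [-1/6 0 1; 0 -1/3 0; 0 0 1]
M⁻¹ · (3/2, -6)ᵀ = (3/4, 2)ᵀ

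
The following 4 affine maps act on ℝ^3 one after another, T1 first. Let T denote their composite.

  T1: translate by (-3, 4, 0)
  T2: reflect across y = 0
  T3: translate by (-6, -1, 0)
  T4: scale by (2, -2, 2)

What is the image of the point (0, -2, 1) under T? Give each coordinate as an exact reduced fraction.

T(p) = (-18, 6, 2)

T1 translate by (-3, 4, 0): (0, -2, 1) → (-3, 2, 1)
T2 reflect across y = 0: (-3, 2, 1) → (-3, -2, 1)
T3 translate by (-6, -1, 0): (-3, -2, 1) → (-9, -3, 1)
T4 scale by (2, -2, 2): (-9, -3, 1) → (-18, 6, 2)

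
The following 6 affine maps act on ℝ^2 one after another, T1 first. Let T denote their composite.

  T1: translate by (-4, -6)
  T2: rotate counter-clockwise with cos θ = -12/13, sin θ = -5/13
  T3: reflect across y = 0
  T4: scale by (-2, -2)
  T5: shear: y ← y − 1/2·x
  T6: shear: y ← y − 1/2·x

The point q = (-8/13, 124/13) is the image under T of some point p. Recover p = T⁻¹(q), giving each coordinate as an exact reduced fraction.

p = (2, 2)

T1 = [1 0 -4; 0 1 -6; 0 0 1]
T2·T1 = [-12/13 5/13 18/13; -5/13 -12/13 92/13; 0 0 1]
T3·…·T1 = [-12/13 5/13 18/13; 5/13 12/13 -92/13; 0 0 1]
T4·…·T1 = [24/13 -10/13 -36/13; -10/13 -24/13 184/13; 0 0 1]
T5·…·T1 = [24/13 -10/13 -36/13; -22/13 -19/13 202/13; 0 0 1]
T6·…·T1 = [24/13 -10/13 -36/13; -34/13 -14/13 220/13; 0 0 1]
det M = -4; M⁻¹ = [7/26 -5/26 4; -17/26 -6/13 6; 0 0 1]
M⁻¹ · (-8/13, 124/13)ᵀ = (2, 2)ᵀ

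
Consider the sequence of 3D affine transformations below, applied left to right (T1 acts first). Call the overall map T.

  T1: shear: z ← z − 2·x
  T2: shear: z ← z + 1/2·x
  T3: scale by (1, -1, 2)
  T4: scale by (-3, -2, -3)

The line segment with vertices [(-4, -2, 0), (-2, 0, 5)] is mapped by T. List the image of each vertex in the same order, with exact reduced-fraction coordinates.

image vertices: (12, -4, -36), (6, 0, -48)

T1 shear: z ← z − 2·x: (-4, -2, 0) → (-4, -2, 8); (-2, 0, 5) → (-2, 0, 9)
T2 shear: z ← z + 1/2·x: (-4, -2, 8) → (-4, -2, 6); (-2, 0, 9) → (-2, 0, 8)
T3 scale by (1, -1, 2): (-4, -2, 6) → (-4, 2, 12); (-2, 0, 8) → (-2, 0, 16)
T4 scale by (-3, -2, -3): (-4, 2, 12) → (12, -4, -36); (-2, 0, 16) → (6, 0, -48)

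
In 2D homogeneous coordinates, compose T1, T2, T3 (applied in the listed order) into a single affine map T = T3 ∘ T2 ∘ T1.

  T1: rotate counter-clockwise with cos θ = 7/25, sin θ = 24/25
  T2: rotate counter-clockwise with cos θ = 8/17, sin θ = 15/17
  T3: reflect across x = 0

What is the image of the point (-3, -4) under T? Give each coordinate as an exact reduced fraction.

T1 rotate counter-clockwise with cos θ = 7/25, sin θ = 24/25: (-3, -4) → (3, -4)
T2 rotate counter-clockwise with cos θ = 8/17, sin θ = 15/17: (3, -4) → (84/17, 13/17)
T3 reflect across x = 0: (84/17, 13/17) → (-84/17, 13/17)

T(p) = (-84/17, 13/17)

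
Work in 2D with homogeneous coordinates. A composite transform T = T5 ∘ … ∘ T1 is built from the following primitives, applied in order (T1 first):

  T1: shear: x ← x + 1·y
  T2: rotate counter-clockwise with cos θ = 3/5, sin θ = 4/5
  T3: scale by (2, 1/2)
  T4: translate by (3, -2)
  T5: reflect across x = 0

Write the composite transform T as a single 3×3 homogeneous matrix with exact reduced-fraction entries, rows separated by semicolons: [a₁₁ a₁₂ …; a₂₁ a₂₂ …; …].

T = [-6/5 2/5 -3; 2/5 7/10 -2; 0 0 1]

T1 = [1 1 0; 0 1 0; 0 0 1]
T2·T1 = [3/5 -1/5 0; 4/5 7/5 0; 0 0 1]
T3·…·T1 = [6/5 -2/5 0; 2/5 7/10 0; 0 0 1]
T4·…·T1 = [6/5 -2/5 3; 2/5 7/10 -2; 0 0 1]
T5·…·T1 = [-6/5 2/5 -3; 2/5 7/10 -2; 0 0 1]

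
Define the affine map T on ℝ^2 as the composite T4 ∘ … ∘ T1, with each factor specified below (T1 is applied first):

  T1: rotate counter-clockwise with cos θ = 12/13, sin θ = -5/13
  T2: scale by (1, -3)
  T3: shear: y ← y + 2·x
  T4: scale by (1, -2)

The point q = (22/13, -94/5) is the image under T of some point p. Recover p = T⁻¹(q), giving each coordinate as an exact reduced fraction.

T1 = [12/13 5/13 0; -5/13 12/13 0; 0 0 1]
T2·T1 = [12/13 5/13 0; 15/13 -36/13 0; 0 0 1]
T3·…·T1 = [12/13 5/13 0; 3 -2 0; 0 0 1]
T4·…·T1 = [12/13 5/13 0; -6 4 0; 0 0 1]
det M = 6; M⁻¹ = [2/3 -5/78 0; 1 2/13 0; 0 0 1]
M⁻¹ · (22/13, -94/5)ᵀ = (7/3, -6/5)ᵀ

p = (7/3, -6/5)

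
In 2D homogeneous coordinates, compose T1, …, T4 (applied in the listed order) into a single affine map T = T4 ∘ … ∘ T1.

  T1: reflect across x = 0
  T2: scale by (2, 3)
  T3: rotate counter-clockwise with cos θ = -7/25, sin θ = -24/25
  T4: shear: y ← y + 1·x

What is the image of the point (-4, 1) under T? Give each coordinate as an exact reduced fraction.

T(p) = (16/25, -197/25)

T1 reflect across x = 0: (-4, 1) → (4, 1)
T2 scale by (2, 3): (4, 1) → (8, 3)
T3 rotate counter-clockwise with cos θ = -7/25, sin θ = -24/25: (8, 3) → (16/25, -213/25)
T4 shear: y ← y + 1·x: (16/25, -213/25) → (16/25, -197/25)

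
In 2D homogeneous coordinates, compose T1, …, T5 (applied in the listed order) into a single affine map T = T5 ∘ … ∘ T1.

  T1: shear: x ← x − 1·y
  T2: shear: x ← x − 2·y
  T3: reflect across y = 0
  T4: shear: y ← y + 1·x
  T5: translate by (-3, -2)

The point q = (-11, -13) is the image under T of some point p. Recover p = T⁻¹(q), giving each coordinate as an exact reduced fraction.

T1 = [1 -1 0; 0 1 0; 0 0 1]
T2·T1 = [1 -3 0; 0 1 0; 0 0 1]
T3·…·T1 = [1 -3 0; 0 -1 0; 0 0 1]
T4·…·T1 = [1 -3 0; 1 -4 0; 0 0 1]
T5·…·T1 = [1 -3 -3; 1 -4 -2; 0 0 1]
det M = -1; M⁻¹ = [4 -3 6; 1 -1 1; 0 0 1]
M⁻¹ · (-11, -13)ᵀ = (1, 3)ᵀ

p = (1, 3)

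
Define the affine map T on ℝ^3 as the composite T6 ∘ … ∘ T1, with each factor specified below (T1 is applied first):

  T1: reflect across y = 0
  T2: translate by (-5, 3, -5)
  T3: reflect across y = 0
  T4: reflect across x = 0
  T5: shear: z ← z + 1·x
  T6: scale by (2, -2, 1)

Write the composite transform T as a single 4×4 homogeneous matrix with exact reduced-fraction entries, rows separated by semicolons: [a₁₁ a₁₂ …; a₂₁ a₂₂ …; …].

T1 = [1 0 0 0; 0 -1 0 0; 0 0 1 0; 0 0 0 1]
T2·T1 = [1 0 0 -5; 0 -1 0 3; 0 0 1 -5; 0 0 0 1]
T3·…·T1 = [1 0 0 -5; 0 1 0 -3; 0 0 1 -5; 0 0 0 1]
T4·…·T1 = [-1 0 0 5; 0 1 0 -3; 0 0 1 -5; 0 0 0 1]
T5·…·T1 = [-1 0 0 5; 0 1 0 -3; -1 0 1 0; 0 0 0 1]
T6·…·T1 = [-2 0 0 10; 0 -2 0 6; -1 0 1 0; 0 0 0 1]

T = [-2 0 0 10; 0 -2 0 6; -1 0 1 0; 0 0 0 1]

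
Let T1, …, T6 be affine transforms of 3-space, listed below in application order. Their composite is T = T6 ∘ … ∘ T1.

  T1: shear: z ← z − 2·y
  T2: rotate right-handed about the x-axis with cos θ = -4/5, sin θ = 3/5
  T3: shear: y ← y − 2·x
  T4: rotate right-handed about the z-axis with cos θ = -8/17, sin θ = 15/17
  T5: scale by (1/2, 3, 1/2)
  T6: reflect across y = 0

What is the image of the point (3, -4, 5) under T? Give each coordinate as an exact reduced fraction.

T(p) = (135/34, -1947/85, -32/5)

T1 shear: z ← z − 2·y: (3, -4, 5) → (3, -4, 13)
T2 rotate right-handed about the x-axis with cos θ = -4/5, sin θ = 3/5: (3, -4, 13) → (3, -23/5, -64/5)
T3 shear: y ← y − 2·x: (3, -23/5, -64/5) → (3, -53/5, -64/5)
T4 rotate right-handed about the z-axis with cos θ = -8/17, sin θ = 15/17: (3, -53/5, -64/5) → (135/17, 649/85, -64/5)
T5 scale by (1/2, 3, 1/2): (135/17, 649/85, -64/5) → (135/34, 1947/85, -32/5)
T6 reflect across y = 0: (135/34, 1947/85, -32/5) → (135/34, -1947/85, -32/5)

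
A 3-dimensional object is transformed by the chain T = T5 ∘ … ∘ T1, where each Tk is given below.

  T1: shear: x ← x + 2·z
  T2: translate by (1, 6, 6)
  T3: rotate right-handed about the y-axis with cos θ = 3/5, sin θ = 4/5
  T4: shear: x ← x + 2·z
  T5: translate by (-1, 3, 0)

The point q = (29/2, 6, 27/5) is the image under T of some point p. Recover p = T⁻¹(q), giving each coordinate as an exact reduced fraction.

p = (-9/2, -3, 1)

T1 = [1 0 2 0; 0 1 0 0; 0 0 1 0; 0 0 0 1]
T2·T1 = [1 0 2 1; 0 1 0 6; 0 0 1 6; 0 0 0 1]
T3·…·T1 = [3/5 0 2 27/5; 0 1 0 6; -4/5 0 -1 14/5; 0 0 0 1]
T4·…·T1 = [-1 0 0 11; 0 1 0 6; -4/5 0 -1 14/5; 0 0 0 1]
T5·…·T1 = [-1 0 0 10; 0 1 0 9; -4/5 0 -1 14/5; 0 0 0 1]
det M = 1; M⁻¹ = [-1 0 0 10; 0 1 0 -9; 4/5 0 -1 -26/5; 0 0 0 1]
M⁻¹ · (29/2, 6, 27/5)ᵀ = (-9/2, -3, 1)ᵀ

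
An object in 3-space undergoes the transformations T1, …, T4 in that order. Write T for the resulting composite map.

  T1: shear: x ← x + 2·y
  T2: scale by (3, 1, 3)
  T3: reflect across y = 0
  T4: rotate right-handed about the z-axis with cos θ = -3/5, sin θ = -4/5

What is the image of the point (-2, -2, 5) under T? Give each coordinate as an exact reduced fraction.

T(p) = (62/5, 66/5, 15)

T1 shear: x ← x + 2·y: (-2, -2, 5) → (-6, -2, 5)
T2 scale by (3, 1, 3): (-6, -2, 5) → (-18, -2, 15)
T3 reflect across y = 0: (-18, -2, 15) → (-18, 2, 15)
T4 rotate right-handed about the z-axis with cos θ = -3/5, sin θ = -4/5: (-18, 2, 15) → (62/5, 66/5, 15)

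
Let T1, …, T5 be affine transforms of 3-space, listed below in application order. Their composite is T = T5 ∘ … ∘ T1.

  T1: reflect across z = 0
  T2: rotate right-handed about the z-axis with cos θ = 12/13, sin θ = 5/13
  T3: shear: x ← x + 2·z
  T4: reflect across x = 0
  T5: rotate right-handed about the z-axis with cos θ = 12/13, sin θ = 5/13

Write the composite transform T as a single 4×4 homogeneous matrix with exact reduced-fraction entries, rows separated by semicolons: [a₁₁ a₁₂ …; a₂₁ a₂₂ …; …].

T1 = [1 0 0 0; 0 1 0 0; 0 0 -1 0; 0 0 0 1]
T2·T1 = [12/13 -5/13 0 0; 5/13 12/13 0 0; 0 0 -1 0; 0 0 0 1]
T3·…·T1 = [12/13 -5/13 -2 0; 5/13 12/13 0 0; 0 0 -1 0; 0 0 0 1]
T4·…·T1 = [-12/13 5/13 2 0; 5/13 12/13 0 0; 0 0 -1 0; 0 0 0 1]
T5·…·T1 = [-1 0 24/13 0; 0 1 10/13 0; 0 0 -1 0; 0 0 0 1]

T = [-1 0 24/13 0; 0 1 10/13 0; 0 0 -1 0; 0 0 0 1]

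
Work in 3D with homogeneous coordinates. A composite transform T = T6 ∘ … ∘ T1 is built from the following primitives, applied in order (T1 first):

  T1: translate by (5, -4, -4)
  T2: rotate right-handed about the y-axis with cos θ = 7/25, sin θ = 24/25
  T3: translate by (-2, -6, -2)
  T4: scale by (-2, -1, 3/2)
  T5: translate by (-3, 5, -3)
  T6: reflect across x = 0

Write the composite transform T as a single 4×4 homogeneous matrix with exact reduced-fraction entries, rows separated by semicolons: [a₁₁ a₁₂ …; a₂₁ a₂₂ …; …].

T1 = [1 0 0 5; 0 1 0 -4; 0 0 1 -4; 0 0 0 1]
T2·T1 = [7/25 0 24/25 -61/25; 0 1 0 -4; -24/25 0 7/25 -148/25; 0 0 0 1]
T3·…·T1 = [7/25 0 24/25 -111/25; 0 1 0 -10; -24/25 0 7/25 -198/25; 0 0 0 1]
T4·…·T1 = [-14/25 0 -48/25 222/25; 0 -1 0 10; -36/25 0 21/50 -297/25; 0 0 0 1]
T5·…·T1 = [-14/25 0 -48/25 147/25; 0 -1 0 15; -36/25 0 21/50 -372/25; 0 0 0 1]
T6·…·T1 = [14/25 0 48/25 -147/25; 0 -1 0 15; -36/25 0 21/50 -372/25; 0 0 0 1]

T = [14/25 0 48/25 -147/25; 0 -1 0 15; -36/25 0 21/50 -372/25; 0 0 0 1]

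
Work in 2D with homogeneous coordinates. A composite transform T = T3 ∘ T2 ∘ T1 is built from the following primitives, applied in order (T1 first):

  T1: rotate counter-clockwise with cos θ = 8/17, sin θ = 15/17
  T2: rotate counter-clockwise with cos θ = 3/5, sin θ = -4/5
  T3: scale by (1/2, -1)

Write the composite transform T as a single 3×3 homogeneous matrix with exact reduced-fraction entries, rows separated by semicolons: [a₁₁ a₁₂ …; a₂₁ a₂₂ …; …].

T = [42/85 -13/170 0; -13/85 -84/85 0; 0 0 1]

T1 = [8/17 -15/17 0; 15/17 8/17 0; 0 0 1]
T2·T1 = [84/85 -13/85 0; 13/85 84/85 0; 0 0 1]
T3·…·T1 = [42/85 -13/170 0; -13/85 -84/85 0; 0 0 1]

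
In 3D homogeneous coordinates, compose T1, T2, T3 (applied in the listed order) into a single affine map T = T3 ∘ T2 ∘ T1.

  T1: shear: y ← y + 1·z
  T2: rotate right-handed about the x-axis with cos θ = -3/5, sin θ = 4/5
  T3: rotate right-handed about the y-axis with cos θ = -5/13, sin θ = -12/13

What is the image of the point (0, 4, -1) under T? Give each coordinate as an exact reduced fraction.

T1 shear: y ← y + 1·z: (0, 4, -1) → (0, 3, -1)
T2 rotate right-handed about the x-axis with cos θ = -3/5, sin θ = 4/5: (0, 3, -1) → (0, -1, 3)
T3 rotate right-handed about the y-axis with cos θ = -5/13, sin θ = -12/13: (0, -1, 3) → (-36/13, -1, -15/13)

T(p) = (-36/13, -1, -15/13)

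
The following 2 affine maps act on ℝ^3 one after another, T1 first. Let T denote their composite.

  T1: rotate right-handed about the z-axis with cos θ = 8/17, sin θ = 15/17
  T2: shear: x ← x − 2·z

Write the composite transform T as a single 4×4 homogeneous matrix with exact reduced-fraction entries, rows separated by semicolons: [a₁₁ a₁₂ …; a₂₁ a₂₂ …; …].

T = [8/17 -15/17 -2 0; 15/17 8/17 0 0; 0 0 1 0; 0 0 0 1]

T1 = [8/17 -15/17 0 0; 15/17 8/17 0 0; 0 0 1 0; 0 0 0 1]
T2·T1 = [8/17 -15/17 -2 0; 15/17 8/17 0 0; 0 0 1 0; 0 0 0 1]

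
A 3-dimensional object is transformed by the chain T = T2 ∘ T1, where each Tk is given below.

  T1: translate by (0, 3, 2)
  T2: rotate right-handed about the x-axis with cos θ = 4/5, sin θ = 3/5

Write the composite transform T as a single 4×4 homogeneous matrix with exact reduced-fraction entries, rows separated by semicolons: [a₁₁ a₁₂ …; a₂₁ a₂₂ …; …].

T1 = [1 0 0 0; 0 1 0 3; 0 0 1 2; 0 0 0 1]
T2·T1 = [1 0 0 0; 0 4/5 -3/5 6/5; 0 3/5 4/5 17/5; 0 0 0 1]

T = [1 0 0 0; 0 4/5 -3/5 6/5; 0 3/5 4/5 17/5; 0 0 0 1]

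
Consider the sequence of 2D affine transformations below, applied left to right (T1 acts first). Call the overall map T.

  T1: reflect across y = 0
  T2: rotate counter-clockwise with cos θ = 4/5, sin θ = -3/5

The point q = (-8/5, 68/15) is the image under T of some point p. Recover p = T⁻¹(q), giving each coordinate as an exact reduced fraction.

p = (-4, -8/3)

T1 = [1 0 0; 0 -1 0; 0 0 1]
T2·T1 = [4/5 -3/5 0; -3/5 -4/5 0; 0 0 1]
det M = -1; M⁻¹ = [4/5 -3/5 0; -3/5 -4/5 0; 0 0 1]
M⁻¹ · (-8/5, 68/15)ᵀ = (-4, -8/3)ᵀ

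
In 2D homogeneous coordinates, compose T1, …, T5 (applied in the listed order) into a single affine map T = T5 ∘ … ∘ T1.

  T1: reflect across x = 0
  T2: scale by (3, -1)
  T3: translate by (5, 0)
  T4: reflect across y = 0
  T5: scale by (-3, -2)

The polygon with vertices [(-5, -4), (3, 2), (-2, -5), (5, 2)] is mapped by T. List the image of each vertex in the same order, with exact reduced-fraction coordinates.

T1 reflect across x = 0: (-5, -4) → (5, -4); (3, 2) → (-3, 2); (-2, -5) → (2, -5); (5, 2) → (-5, 2)
T2 scale by (3, -1): (5, -4) → (15, 4); (-3, 2) → (-9, -2); (2, -5) → (6, 5); (-5, 2) → (-15, -2)
T3 translate by (5, 0): (15, 4) → (20, 4); (-9, -2) → (-4, -2); (6, 5) → (11, 5); (-15, -2) → (-10, -2)
T4 reflect across y = 0: (20, 4) → (20, -4); (-4, -2) → (-4, 2); (11, 5) → (11, -5); (-10, -2) → (-10, 2)
T5 scale by (-3, -2): (20, -4) → (-60, 8); (-4, 2) → (12, -4); (11, -5) → (-33, 10); (-10, 2) → (30, -4)

image vertices: (-60, 8), (12, -4), (-33, 10), (30, -4)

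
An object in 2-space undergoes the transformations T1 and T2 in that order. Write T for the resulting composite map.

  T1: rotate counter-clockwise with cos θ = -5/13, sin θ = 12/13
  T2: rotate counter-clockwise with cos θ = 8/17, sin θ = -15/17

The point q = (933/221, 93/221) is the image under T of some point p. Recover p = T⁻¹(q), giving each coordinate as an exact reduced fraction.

T1 = [-5/13 -12/13 0; 12/13 -5/13 0; 0 0 1]
T2·T1 = [140/221 -171/221 0; 171/221 140/221 0; 0 0 1]
det M = 1; M⁻¹ = [140/221 171/221 0; -171/221 140/221 0; 0 0 1]
M⁻¹ · (933/221, 93/221)ᵀ = (3, -3)ᵀ

p = (3, -3)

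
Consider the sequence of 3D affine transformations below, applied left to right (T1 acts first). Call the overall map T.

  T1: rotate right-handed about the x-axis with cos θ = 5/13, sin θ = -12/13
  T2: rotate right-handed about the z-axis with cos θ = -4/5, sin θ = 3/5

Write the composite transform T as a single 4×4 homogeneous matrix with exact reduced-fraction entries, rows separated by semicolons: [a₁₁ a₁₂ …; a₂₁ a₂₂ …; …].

T1 = [1 0 0 0; 0 5/13 12/13 0; 0 -12/13 5/13 0; 0 0 0 1]
T2·T1 = [-4/5 -3/13 -36/65 0; 3/5 -4/13 -48/65 0; 0 -12/13 5/13 0; 0 0 0 1]

T = [-4/5 -3/13 -36/65 0; 3/5 -4/13 -48/65 0; 0 -12/13 5/13 0; 0 0 0 1]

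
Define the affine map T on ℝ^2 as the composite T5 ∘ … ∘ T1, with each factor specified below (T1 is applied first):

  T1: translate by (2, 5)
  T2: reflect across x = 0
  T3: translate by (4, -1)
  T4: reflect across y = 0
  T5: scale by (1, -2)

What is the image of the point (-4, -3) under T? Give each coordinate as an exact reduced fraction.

T(p) = (6, 2)

T1 translate by (2, 5): (-4, -3) → (-2, 2)
T2 reflect across x = 0: (-2, 2) → (2, 2)
T3 translate by (4, -1): (2, 2) → (6, 1)
T4 reflect across y = 0: (6, 1) → (6, -1)
T5 scale by (1, -2): (6, -1) → (6, 2)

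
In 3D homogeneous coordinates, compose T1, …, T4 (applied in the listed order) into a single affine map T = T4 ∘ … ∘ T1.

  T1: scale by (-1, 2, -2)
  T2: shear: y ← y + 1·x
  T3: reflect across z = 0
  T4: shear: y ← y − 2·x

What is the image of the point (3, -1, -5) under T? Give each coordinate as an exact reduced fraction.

T1 scale by (-1, 2, -2): (3, -1, -5) → (-3, -2, 10)
T2 shear: y ← y + 1·x: (-3, -2, 10) → (-3, -5, 10)
T3 reflect across z = 0: (-3, -5, 10) → (-3, -5, -10)
T4 shear: y ← y − 2·x: (-3, -5, -10) → (-3, 1, -10)

T(p) = (-3, 1, -10)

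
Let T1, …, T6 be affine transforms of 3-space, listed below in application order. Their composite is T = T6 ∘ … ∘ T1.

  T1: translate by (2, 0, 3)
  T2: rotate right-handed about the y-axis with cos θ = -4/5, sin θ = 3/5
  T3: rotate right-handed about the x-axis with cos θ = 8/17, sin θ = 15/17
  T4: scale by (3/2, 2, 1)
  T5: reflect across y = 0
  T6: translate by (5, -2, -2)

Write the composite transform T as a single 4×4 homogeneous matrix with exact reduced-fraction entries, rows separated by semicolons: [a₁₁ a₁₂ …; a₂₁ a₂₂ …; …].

T = [-6/5 0 9/10 53/10; -18/17 -16/17 -24/17 -142/17; -24/85 15/17 -32/85 -314/85; 0 0 0 1]

T1 = [1 0 0 2; 0 1 0 0; 0 0 1 3; 0 0 0 1]
T2·T1 = [-4/5 0 3/5 1/5; 0 1 0 0; -3/5 0 -4/5 -18/5; 0 0 0 1]
T3·…·T1 = [-4/5 0 3/5 1/5; 9/17 8/17 12/17 54/17; -24/85 15/17 -32/85 -144/85; 0 0 0 1]
T4·…·T1 = [-6/5 0 9/10 3/10; 18/17 16/17 24/17 108/17; -24/85 15/17 -32/85 -144/85; 0 0 0 1]
T5·…·T1 = [-6/5 0 9/10 3/10; -18/17 -16/17 -24/17 -108/17; -24/85 15/17 -32/85 -144/85; 0 0 0 1]
T6·…·T1 = [-6/5 0 9/10 53/10; -18/17 -16/17 -24/17 -142/17; -24/85 15/17 -32/85 -314/85; 0 0 0 1]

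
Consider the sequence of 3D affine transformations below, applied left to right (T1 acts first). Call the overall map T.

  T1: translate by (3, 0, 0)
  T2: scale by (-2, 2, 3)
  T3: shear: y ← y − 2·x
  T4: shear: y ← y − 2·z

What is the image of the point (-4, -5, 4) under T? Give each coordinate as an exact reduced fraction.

T1 translate by (3, 0, 0): (-4, -5, 4) → (-1, -5, 4)
T2 scale by (-2, 2, 3): (-1, -5, 4) → (2, -10, 12)
T3 shear: y ← y − 2·x: (2, -10, 12) → (2, -14, 12)
T4 shear: y ← y − 2·z: (2, -14, 12) → (2, -38, 12)

T(p) = (2, -38, 12)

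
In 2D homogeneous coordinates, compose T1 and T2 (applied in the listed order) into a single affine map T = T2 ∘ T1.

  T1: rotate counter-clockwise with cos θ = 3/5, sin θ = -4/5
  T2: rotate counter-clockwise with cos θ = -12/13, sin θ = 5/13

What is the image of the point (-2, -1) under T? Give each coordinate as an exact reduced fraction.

T1 rotate counter-clockwise with cos θ = 3/5, sin θ = -4/5: (-2, -1) → (-2, 1)
T2 rotate counter-clockwise with cos θ = -12/13, sin θ = 5/13: (-2, 1) → (19/13, -22/13)

T(p) = (19/13, -22/13)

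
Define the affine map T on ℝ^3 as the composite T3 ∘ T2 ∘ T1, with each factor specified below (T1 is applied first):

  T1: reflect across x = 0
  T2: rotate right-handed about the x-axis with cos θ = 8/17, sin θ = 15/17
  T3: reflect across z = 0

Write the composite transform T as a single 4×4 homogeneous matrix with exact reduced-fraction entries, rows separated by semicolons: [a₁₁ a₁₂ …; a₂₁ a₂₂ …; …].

T = [-1 0 0 0; 0 8/17 -15/17 0; 0 -15/17 -8/17 0; 0 0 0 1]

T1 = [-1 0 0 0; 0 1 0 0; 0 0 1 0; 0 0 0 1]
T2·T1 = [-1 0 0 0; 0 8/17 -15/17 0; 0 15/17 8/17 0; 0 0 0 1]
T3·…·T1 = [-1 0 0 0; 0 8/17 -15/17 0; 0 -15/17 -8/17 0; 0 0 0 1]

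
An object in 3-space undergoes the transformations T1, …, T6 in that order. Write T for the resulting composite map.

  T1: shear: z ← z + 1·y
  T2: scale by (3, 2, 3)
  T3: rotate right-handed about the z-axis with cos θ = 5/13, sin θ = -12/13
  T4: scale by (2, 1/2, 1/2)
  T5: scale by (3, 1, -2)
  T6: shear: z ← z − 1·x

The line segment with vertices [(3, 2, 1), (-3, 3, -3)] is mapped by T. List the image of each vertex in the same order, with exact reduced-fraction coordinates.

T1 shear: z ← z + 1·y: (3, 2, 1) → (3, 2, 3); (-3, 3, -3) → (-3, 3, 0)
T2 scale by (3, 2, 3): (3, 2, 3) → (9, 4, 9); (-3, 3, 0) → (-9, 6, 0)
T3 rotate right-handed about the z-axis with cos θ = 5/13, sin θ = -12/13: (9, 4, 9) → (93/13, -88/13, 9); (-9, 6, 0) → (27/13, 138/13, 0)
T4 scale by (2, 1/2, 1/2): (93/13, -88/13, 9) → (186/13, -44/13, 9/2); (27/13, 138/13, 0) → (54/13, 69/13, 0)
T5 scale by (3, 1, -2): (186/13, -44/13, 9/2) → (558/13, -44/13, -9); (54/13, 69/13, 0) → (162/13, 69/13, 0)
T6 shear: z ← z − 1·x: (558/13, -44/13, -9) → (558/13, -44/13, -675/13); (162/13, 69/13, 0) → (162/13, 69/13, -162/13)

image vertices: (558/13, -44/13, -675/13), (162/13, 69/13, -162/13)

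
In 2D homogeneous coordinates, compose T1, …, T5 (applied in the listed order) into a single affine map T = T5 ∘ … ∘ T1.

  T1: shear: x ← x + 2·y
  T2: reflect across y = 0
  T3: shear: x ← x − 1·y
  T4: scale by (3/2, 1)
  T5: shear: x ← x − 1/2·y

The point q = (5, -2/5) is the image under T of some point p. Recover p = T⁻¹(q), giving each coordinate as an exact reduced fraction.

p = (2, 2/5)

T1 = [1 2 0; 0 1 0; 0 0 1]
T2·T1 = [1 2 0; 0 -1 0; 0 0 1]
T3·…·T1 = [1 3 0; 0 -1 0; 0 0 1]
T4·…·T1 = [3/2 9/2 0; 0 -1 0; 0 0 1]
T5·…·T1 = [3/2 5 0; 0 -1 0; 0 0 1]
det M = -3/2; M⁻¹ = [2/3 10/3 0; 0 -1 0; 0 0 1]
M⁻¹ · (5, -2/5)ᵀ = (2, 2/5)ᵀ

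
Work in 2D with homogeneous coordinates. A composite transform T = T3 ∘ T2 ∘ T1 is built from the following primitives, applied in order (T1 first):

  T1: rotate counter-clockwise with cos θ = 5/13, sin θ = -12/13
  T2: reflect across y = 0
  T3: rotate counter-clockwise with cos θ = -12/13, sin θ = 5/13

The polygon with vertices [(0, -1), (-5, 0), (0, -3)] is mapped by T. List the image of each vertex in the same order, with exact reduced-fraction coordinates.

image vertices: (119/169, -120/169), (600/169, 595/169), (357/169, -360/169)

T1 rotate counter-clockwise with cos θ = 5/13, sin θ = -12/13: (0, -1) → (-12/13, -5/13); (-5, 0) → (-25/13, 60/13); (0, -3) → (-36/13, -15/13)
T2 reflect across y = 0: (-12/13, -5/13) → (-12/13, 5/13); (-25/13, 60/13) → (-25/13, -60/13); (-36/13, -15/13) → (-36/13, 15/13)
T3 rotate counter-clockwise with cos θ = -12/13, sin θ = 5/13: (-12/13, 5/13) → (119/169, -120/169); (-25/13, -60/13) → (600/169, 595/169); (-36/13, 15/13) → (357/169, -360/169)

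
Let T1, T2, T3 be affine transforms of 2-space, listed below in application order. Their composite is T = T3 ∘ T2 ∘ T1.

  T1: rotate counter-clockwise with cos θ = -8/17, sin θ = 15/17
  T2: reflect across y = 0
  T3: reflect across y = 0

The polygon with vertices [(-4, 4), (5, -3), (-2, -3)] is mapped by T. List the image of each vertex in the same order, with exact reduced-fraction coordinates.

image vertices: (-28/17, -92/17), (5/17, 99/17), (61/17, -6/17)

T1 rotate counter-clockwise with cos θ = -8/17, sin θ = 15/17: (-4, 4) → (-28/17, -92/17); (5, -3) → (5/17, 99/17); (-2, -3) → (61/17, -6/17)
T2 reflect across y = 0: (-28/17, -92/17) → (-28/17, 92/17); (5/17, 99/17) → (5/17, -99/17); (61/17, -6/17) → (61/17, 6/17)
T3 reflect across y = 0: (-28/17, 92/17) → (-28/17, -92/17); (5/17, -99/17) → (5/17, 99/17); (61/17, 6/17) → (61/17, -6/17)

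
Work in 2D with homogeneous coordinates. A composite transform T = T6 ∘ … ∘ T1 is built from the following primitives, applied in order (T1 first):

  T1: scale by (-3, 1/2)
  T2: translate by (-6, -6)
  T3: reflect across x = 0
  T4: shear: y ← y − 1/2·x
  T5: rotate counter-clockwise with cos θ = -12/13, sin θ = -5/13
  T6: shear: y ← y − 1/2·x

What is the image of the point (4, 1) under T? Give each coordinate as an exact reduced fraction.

T(p) = (-577/26, 913/52)

T1 scale by (-3, 1/2): (4, 1) → (-12, 1/2)
T2 translate by (-6, -6): (-12, 1/2) → (-18, -11/2)
T3 reflect across x = 0: (-18, -11/2) → (18, -11/2)
T4 shear: y ← y − 1/2·x: (18, -11/2) → (18, -29/2)
T5 rotate counter-clockwise with cos θ = -12/13, sin θ = -5/13: (18, -29/2) → (-577/26, 84/13)
T6 shear: y ← y − 1/2·x: (-577/26, 84/13) → (-577/26, 913/52)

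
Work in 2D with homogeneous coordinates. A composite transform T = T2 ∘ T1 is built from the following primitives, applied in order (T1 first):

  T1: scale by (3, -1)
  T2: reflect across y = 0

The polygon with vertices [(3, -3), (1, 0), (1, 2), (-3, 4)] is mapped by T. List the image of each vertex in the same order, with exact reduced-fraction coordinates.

image vertices: (9, -3), (3, 0), (3, 2), (-9, 4)

T1 scale by (3, -1): (3, -3) → (9, 3); (1, 0) → (3, 0); (1, 2) → (3, -2); (-3, 4) → (-9, -4)
T2 reflect across y = 0: (9, 3) → (9, -3); (3, 0) → (3, 0); (3, -2) → (3, 2); (-9, -4) → (-9, 4)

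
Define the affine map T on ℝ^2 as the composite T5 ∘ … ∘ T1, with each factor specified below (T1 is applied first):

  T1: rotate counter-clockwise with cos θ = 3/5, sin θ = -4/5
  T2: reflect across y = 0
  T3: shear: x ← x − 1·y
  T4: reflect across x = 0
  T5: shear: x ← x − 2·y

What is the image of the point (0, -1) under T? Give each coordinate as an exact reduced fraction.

T(p) = (1/5, 3/5)

T1 rotate counter-clockwise with cos θ = 3/5, sin θ = -4/5: (0, -1) → (-4/5, -3/5)
T2 reflect across y = 0: (-4/5, -3/5) → (-4/5, 3/5)
T3 shear: x ← x − 1·y: (-4/5, 3/5) → (-7/5, 3/5)
T4 reflect across x = 0: (-7/5, 3/5) → (7/5, 3/5)
T5 shear: x ← x − 2·y: (7/5, 3/5) → (1/5, 3/5)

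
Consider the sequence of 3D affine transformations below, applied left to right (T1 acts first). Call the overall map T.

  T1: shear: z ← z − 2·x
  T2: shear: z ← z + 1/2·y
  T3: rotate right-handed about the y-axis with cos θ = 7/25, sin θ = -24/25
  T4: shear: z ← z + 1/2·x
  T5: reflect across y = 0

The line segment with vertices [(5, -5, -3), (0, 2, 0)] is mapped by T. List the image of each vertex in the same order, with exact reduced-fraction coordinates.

image vertices: (407/25, 5, 43/5), (-24/25, -2, -1/5)

T1 shear: z ← z − 2·x: (5, -5, -3) → (5, -5, -13); (0, 2, 0) → (0, 2, 0)
T2 shear: z ← z + 1/2·y: (5, -5, -13) → (5, -5, -31/2); (0, 2, 0) → (0, 2, 1)
T3 rotate right-handed about the y-axis with cos θ = 7/25, sin θ = -24/25: (5, -5, -31/2) → (407/25, -5, 23/50); (0, 2, 1) → (-24/25, 2, 7/25)
T4 shear: z ← z + 1/2·x: (407/25, -5, 23/50) → (407/25, -5, 43/5); (-24/25, 2, 7/25) → (-24/25, 2, -1/5)
T5 reflect across y = 0: (407/25, -5, 43/5) → (407/25, 5, 43/5); (-24/25, 2, -1/5) → (-24/25, -2, -1/5)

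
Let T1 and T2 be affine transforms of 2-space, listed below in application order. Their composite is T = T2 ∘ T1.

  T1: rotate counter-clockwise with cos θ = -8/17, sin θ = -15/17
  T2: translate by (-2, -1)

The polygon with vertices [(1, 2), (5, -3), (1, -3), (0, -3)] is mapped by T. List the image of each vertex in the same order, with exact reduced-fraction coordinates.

T1 rotate counter-clockwise with cos θ = -8/17, sin θ = -15/17: (1, 2) → (22/17, -31/17); (5, -3) → (-5, -3); (1, -3) → (-53/17, 9/17); (0, -3) → (-45/17, 24/17)
T2 translate by (-2, -1): (22/17, -31/17) → (-12/17, -48/17); (-5, -3) → (-7, -4); (-53/17, 9/17) → (-87/17, -8/17); (-45/17, 24/17) → (-79/17, 7/17)

image vertices: (-12/17, -48/17), (-7, -4), (-87/17, -8/17), (-79/17, 7/17)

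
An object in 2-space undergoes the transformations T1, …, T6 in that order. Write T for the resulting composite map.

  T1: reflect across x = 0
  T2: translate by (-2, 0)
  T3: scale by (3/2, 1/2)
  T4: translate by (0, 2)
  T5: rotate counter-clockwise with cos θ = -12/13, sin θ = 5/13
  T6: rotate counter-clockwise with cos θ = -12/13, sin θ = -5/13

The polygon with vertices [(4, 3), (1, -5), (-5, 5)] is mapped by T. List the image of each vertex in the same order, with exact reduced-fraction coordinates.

T1 reflect across x = 0: (4, 3) → (-4, 3); (1, -5) → (-1, -5); (-5, 5) → (5, 5)
T2 translate by (-2, 0): (-4, 3) → (-6, 3); (-1, -5) → (-3, -5); (5, 5) → (3, 5)
T3 scale by (3/2, 1/2): (-6, 3) → (-9, 3/2); (-3, -5) → (-9/2, -5/2); (3, 5) → (9/2, 5/2)
T4 translate by (0, 2): (-9, 3/2) → (-9, 7/2); (-9/2, -5/2) → (-9/2, -1/2); (9/2, 5/2) → (9/2, 9/2)
T5 rotate counter-clockwise with cos θ = -12/13, sin θ = 5/13: (-9, 7/2) → (181/26, -87/13); (-9/2, -1/2) → (113/26, -33/26); (9/2, 9/2) → (-153/26, -63/26)
T6 rotate counter-clockwise with cos θ = -12/13, sin θ = -5/13: (181/26, -87/13) → (-9, 7/2); (113/26, -33/26) → (-9/2, -1/2); (-153/26, -63/26) → (9/2, 9/2)

image vertices: (-9, 7/2), (-9/2, -1/2), (9/2, 9/2)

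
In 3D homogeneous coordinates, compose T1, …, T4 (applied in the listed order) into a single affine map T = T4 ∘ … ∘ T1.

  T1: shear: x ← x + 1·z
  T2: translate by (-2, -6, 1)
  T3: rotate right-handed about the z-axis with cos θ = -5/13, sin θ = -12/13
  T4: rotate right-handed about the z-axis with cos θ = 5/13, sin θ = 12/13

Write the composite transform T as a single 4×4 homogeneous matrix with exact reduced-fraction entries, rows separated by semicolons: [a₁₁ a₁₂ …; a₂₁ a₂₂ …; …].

T1 = [1 0 1 0; 0 1 0 0; 0 0 1 0; 0 0 0 1]
T2·T1 = [1 0 1 -2; 0 1 0 -6; 0 0 1 1; 0 0 0 1]
T3·…·T1 = [-5/13 12/13 -5/13 -62/13; -12/13 -5/13 -12/13 54/13; 0 0 1 1; 0 0 0 1]
T4·…·T1 = [119/169 120/169 119/169 -958/169; -120/169 119/169 -120/169 -474/169; 0 0 1 1; 0 0 0 1]

T = [119/169 120/169 119/169 -958/169; -120/169 119/169 -120/169 -474/169; 0 0 1 1; 0 0 0 1]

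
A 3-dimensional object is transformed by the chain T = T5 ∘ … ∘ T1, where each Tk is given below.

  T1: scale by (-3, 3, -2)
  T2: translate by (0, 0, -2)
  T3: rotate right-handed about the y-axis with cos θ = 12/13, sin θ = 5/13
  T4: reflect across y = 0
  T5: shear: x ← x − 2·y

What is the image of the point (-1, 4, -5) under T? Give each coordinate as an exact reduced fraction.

T(p) = (388/13, -12, 81/13)

T1 scale by (-3, 3, -2): (-1, 4, -5) → (3, 12, 10)
T2 translate by (0, 0, -2): (3, 12, 10) → (3, 12, 8)
T3 rotate right-handed about the y-axis with cos θ = 12/13, sin θ = 5/13: (3, 12, 8) → (76/13, 12, 81/13)
T4 reflect across y = 0: (76/13, 12, 81/13) → (76/13, -12, 81/13)
T5 shear: x ← x − 2·y: (76/13, -12, 81/13) → (388/13, -12, 81/13)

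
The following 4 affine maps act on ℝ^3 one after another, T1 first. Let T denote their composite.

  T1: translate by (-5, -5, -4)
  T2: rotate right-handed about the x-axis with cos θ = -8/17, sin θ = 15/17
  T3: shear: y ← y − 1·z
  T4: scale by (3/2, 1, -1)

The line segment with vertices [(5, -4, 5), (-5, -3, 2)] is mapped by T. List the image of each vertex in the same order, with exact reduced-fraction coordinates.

T1 translate by (-5, -5, -4): (5, -4, 5) → (0, -9, 1); (-5, -3, 2) → (-10, -8, -2)
T2 rotate right-handed about the x-axis with cos θ = -8/17, sin θ = 15/17: (0, -9, 1) → (0, 57/17, -143/17); (-10, -8, -2) → (-10, 94/17, -104/17)
T3 shear: y ← y − 1·z: (0, 57/17, -143/17) → (0, 200/17, -143/17); (-10, 94/17, -104/17) → (-10, 198/17, -104/17)
T4 scale by (3/2, 1, -1): (0, 200/17, -143/17) → (0, 200/17, 143/17); (-10, 198/17, -104/17) → (-15, 198/17, 104/17)

image vertices: (0, 200/17, 143/17), (-15, 198/17, 104/17)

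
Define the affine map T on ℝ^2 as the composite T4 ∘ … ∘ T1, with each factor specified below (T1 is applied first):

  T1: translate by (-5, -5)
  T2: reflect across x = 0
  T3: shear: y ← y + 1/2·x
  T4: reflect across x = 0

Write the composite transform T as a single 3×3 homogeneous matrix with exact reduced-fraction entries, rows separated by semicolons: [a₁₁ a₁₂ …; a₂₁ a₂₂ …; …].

T = [1 0 -5; -1/2 1 -5/2; 0 0 1]

T1 = [1 0 -5; 0 1 -5; 0 0 1]
T2·T1 = [-1 0 5; 0 1 -5; 0 0 1]
T3·…·T1 = [-1 0 5; -1/2 1 -5/2; 0 0 1]
T4·…·T1 = [1 0 -5; -1/2 1 -5/2; 0 0 1]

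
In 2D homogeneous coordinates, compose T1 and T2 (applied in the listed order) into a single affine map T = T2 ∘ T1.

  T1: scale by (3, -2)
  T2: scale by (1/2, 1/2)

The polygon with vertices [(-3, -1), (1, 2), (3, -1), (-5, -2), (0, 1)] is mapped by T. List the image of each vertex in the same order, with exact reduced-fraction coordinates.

T1 scale by (3, -2): (-3, -1) → (-9, 2); (1, 2) → (3, -4); (3, -1) → (9, 2); (-5, -2) → (-15, 4); (0, 1) → (0, -2)
T2 scale by (1/2, 1/2): (-9, 2) → (-9/2, 1); (3, -4) → (3/2, -2); (9, 2) → (9/2, 1); (-15, 4) → (-15/2, 2); (0, -2) → (0, -1)

image vertices: (-9/2, 1), (3/2, -2), (9/2, 1), (-15/2, 2), (0, -1)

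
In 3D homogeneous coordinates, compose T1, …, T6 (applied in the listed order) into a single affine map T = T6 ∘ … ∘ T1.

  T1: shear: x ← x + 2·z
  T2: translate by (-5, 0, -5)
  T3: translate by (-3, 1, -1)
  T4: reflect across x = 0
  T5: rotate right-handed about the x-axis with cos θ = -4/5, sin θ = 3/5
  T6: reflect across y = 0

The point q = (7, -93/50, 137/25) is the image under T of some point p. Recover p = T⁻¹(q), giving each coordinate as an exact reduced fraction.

T1 = [1 0 2 0; 0 1 0 0; 0 0 1 0; 0 0 0 1]
T2·T1 = [1 0 2 -5; 0 1 0 0; 0 0 1 -5; 0 0 0 1]
T3·…·T1 = [1 0 2 -8; 0 1 0 1; 0 0 1 -6; 0 0 0 1]
T4·…·T1 = [-1 0 -2 8; 0 1 0 1; 0 0 1 -6; 0 0 0 1]
T5·…·T1 = [-1 0 -2 8; 0 -4/5 -3/5 14/5; 0 3/5 -4/5 27/5; 0 0 0 1]
T6·…·T1 = [-1 0 -2 8; 0 4/5 3/5 -14/5; 0 3/5 -4/5 27/5; 0 0 0 1]
det M = 1; M⁻¹ = [-1 -6/5 8/5 -4; 0 4/5 3/5 -1; 0 3/5 -4/5 6; 0 0 0 1]
M⁻¹ · (7, -93/50, 137/25)ᵀ = (0, 4/5, 1/2)ᵀ

p = (0, 4/5, 1/2)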